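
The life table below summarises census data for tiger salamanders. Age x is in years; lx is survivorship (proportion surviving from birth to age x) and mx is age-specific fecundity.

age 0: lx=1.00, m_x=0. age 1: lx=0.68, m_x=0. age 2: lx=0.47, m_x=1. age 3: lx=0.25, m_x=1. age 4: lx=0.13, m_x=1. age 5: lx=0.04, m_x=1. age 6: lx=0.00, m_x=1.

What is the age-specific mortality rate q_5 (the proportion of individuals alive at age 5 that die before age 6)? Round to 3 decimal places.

1.000

q_5 = (l_5 − l_6) / l_5 = (0.04 − 0) / 0.04
     = 0.04 / 0.04 = 1 → 1.000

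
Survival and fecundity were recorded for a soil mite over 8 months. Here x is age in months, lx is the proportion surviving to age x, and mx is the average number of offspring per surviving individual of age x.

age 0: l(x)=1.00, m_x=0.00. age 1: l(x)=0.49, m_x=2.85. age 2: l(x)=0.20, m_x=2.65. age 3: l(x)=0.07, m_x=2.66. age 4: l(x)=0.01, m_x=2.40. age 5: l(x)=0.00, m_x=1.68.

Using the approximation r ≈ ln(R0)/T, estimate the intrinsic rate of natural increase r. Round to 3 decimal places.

R0 = Σ lx·mx = 0 + 1.3965 + 0.53 + 0.1862 + 0.024 + 0 = 2.1367
Σ x·lx·mx = 3.1111; T = 3.1111/2.1367 = 1.45603…
r ≈ ln(R0)/T = ln(2.1367)/1.45603… = 0.52146… → 0.521

0.521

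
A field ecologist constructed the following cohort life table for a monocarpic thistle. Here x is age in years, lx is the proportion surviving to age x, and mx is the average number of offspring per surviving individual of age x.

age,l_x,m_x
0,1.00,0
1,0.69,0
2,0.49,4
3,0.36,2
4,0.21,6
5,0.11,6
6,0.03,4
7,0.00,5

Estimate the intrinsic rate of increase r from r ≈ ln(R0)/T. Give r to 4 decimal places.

R0 = Σ lx·mx = 0 + 0 + 1.96 + 0.72 + 1.26 + 0.66 + 0.12 + 0 = 4.72
Σ x·lx·mx = 15.14; T = 15.14/4.72 = 3.20763…
r ≈ ln(R0)/T = ln(4.72)/3.20763… = 0.483787… → 0.4838

0.4838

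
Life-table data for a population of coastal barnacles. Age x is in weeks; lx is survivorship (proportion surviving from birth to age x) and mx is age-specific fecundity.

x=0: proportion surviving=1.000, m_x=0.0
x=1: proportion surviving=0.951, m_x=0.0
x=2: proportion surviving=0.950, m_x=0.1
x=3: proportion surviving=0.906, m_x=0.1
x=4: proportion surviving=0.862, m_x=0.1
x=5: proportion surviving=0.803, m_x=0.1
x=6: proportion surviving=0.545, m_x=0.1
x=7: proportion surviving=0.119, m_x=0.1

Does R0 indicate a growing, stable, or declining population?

declining

R0 = Σ lx·mx = 0 + 0 + 0.095 + 0.0906 + 0.0862 + 0.0803 + 0.0545 + 0.0119 = 0.4185
R0 < 1, so the population is declining.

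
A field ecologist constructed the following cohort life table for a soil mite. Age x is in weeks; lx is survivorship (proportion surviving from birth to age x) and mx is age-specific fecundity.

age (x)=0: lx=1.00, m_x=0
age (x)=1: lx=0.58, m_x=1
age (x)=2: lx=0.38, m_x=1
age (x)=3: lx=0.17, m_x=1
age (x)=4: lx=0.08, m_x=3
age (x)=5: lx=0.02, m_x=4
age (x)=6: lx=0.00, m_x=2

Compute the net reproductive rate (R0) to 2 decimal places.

lx·mx by age: 0, 0.58, 0.38, 0.17, 0.24, 0.08, 0
R0 = Σ lx·mx = 1.45 → 1.45

1.45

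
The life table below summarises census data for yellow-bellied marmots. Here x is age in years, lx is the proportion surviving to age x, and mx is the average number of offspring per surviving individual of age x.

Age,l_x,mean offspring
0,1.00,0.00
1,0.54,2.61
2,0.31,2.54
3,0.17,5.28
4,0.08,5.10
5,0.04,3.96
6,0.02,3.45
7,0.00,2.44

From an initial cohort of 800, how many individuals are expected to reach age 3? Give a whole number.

Expected survivors = N0 · l_3 = 800 × 0.17 = 136 → 136

136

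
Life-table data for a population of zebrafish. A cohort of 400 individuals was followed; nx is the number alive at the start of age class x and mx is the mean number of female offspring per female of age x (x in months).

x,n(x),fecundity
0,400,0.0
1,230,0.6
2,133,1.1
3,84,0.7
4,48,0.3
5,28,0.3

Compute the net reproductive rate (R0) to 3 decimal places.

lx = nx/n0 = nx/400: 1, 0.575, 0.3325, 0.21, 0.12, 0.07
lx·mx by age: 0, 0.345, 0.36575, 0.147, 0.036, 0.021
R0 = Σ lx·mx = 0.91475 → 0.915

0.915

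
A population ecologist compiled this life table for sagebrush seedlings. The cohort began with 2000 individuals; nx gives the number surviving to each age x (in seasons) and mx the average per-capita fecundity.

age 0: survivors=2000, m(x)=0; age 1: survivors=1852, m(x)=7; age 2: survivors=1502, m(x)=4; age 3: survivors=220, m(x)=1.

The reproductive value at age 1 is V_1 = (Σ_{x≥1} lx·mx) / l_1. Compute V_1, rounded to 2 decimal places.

lx = nx/n0 = nx/2000: 1, 0.926, 0.751, 0.11
lx·mx for x ≥ 1: 6.482, 3.004, 0.11 → sum = 9.596
V_1 = 9.596 / l_1 = 9.596 / 0.926 = 10.362851… → 10.36

10.36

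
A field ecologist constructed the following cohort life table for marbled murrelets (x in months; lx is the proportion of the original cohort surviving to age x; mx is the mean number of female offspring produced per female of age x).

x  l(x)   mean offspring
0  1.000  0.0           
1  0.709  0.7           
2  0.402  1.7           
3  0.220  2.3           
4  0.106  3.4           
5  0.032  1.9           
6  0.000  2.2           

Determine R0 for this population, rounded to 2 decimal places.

2.11

lx·mx by age: 0, 0.4963, 0.6834, 0.506, 0.3604, 0.0608, 0
R0 = Σ lx·mx = 2.1069 → 2.11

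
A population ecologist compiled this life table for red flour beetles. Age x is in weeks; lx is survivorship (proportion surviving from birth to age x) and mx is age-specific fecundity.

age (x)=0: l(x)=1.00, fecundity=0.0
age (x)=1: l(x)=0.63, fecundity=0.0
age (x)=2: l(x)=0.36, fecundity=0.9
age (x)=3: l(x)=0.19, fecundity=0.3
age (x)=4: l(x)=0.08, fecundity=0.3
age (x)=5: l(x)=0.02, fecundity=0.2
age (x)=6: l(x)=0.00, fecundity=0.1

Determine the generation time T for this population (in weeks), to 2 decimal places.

lx·mx: 0, 0, 0.324, 0.057, 0.024, 0.004, 0 → R0 = 0.409
x·lx·mx: 0, 0, 0.648, 0.171, 0.096, 0.02, 0 → Σ = 0.935
T = 0.935 / 0.409 = 2.286064… → 2.29

2.29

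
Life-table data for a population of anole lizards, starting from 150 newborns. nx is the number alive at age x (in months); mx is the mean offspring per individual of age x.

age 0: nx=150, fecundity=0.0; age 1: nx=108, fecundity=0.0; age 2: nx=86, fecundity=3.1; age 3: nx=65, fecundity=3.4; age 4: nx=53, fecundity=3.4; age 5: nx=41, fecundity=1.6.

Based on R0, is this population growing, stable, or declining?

growing

lx = nx/n0 = nx/150: 1, 0.72, 0.57333…, 0.43333…, 0.35333…, 0.27333…
R0 = Σ lx·mx = 0 + 0 + 1.777333… + 1.473333… + 1.201333… + 0.437333… = 4.889333…
R0 > 1, so the population is growing.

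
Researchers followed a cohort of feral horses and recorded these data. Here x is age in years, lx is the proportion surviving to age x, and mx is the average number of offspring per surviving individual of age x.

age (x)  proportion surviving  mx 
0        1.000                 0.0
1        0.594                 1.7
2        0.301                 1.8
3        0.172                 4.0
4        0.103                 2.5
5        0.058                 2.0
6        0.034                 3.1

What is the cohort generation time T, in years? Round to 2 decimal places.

2.35

lx·mx: 0, 1.0098, 0.5418, 0.688, 0.2575, 0.116, 0.1054 → R0 = 2.7185
x·lx·mx: 0, 1.0098, 1.0836, 2.064, 1.03, 0.58, 0.6324 → Σ = 6.3998
T = 6.3998 / 2.7185 = 2.354166… → 2.35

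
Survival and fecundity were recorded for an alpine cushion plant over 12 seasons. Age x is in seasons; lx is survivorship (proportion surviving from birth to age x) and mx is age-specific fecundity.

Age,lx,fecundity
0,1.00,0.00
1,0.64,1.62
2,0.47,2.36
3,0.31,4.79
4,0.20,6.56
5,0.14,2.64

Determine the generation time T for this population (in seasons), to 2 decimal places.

2.79

lx·mx: 0, 1.0368, 1.1092, 1.4849, 1.312, 0.3696 → R0 = 5.3125
x·lx·mx: 0, 1.0368, 2.2184, 4.4547, 5.248, 1.848 → Σ = 14.8059
T = 14.8059 / 5.3125 = 2.786993… → 2.79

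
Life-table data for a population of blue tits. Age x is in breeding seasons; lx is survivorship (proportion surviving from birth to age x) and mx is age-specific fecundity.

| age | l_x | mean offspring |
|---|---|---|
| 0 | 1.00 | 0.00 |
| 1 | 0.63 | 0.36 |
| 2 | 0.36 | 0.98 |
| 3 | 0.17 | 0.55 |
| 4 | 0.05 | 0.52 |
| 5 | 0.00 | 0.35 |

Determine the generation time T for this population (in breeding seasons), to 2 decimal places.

lx·mx: 0, 0.2268, 0.3528, 0.0935, 0.026, 0 → R0 = 0.6991
x·lx·mx: 0, 0.2268, 0.7056, 0.2805, 0.104, 0 → Σ = 1.3169
T = 1.3169 / 0.6991 = 1.883708… → 1.88

1.88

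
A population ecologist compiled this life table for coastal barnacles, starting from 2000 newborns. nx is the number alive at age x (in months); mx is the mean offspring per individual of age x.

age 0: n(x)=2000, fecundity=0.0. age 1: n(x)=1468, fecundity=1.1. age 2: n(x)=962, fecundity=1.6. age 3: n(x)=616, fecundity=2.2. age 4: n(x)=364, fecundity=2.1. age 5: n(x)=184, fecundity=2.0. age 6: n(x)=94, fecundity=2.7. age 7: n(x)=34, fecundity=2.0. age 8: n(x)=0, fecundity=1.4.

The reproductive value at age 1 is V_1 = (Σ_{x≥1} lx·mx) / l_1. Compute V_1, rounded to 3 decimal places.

lx = nx/n0 = nx/2000: 1, 0.734, 0.481, 0.308, 0.182, 0.092, 0.047, 0.017, 0
lx·mx for x ≥ 1: 0.8074, 0.7696, 0.6776, 0.3822, 0.184, 0.1269, 0.034, 0 → sum = 2.9817
V_1 = 2.9817 / l_1 = 2.9817 / 0.734 = 4.062262… → 4.062

4.062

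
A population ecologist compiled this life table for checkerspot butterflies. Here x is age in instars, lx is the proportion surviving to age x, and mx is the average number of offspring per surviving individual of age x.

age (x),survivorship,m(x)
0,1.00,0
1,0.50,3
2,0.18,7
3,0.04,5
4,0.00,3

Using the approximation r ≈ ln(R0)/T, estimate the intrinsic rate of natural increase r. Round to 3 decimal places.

R0 = Σ lx·mx = 0 + 1.5 + 1.26 + 0.2 + 0 = 2.96
Σ x·lx·mx = 4.62; T = 4.62/2.96 = 1.56081…
r ≈ ln(R0)/T = ln(2.96)/1.56081… = 0.69527… → 0.695

0.695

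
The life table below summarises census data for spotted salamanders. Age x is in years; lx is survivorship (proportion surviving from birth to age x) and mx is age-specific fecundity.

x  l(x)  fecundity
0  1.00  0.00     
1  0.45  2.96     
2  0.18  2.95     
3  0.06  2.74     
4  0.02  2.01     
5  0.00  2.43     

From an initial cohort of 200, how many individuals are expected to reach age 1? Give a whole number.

Expected survivors = N0 · l_1 = 200 × 0.45 = 90 → 90

90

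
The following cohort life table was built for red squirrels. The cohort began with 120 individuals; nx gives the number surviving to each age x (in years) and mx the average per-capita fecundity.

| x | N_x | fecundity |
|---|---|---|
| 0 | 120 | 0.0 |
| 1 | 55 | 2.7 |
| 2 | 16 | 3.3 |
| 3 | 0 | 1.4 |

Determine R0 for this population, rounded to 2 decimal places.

1.68

lx = nx/n0 = nx/120: 1, 0.45833…, 0.13333…, 0
lx·mx by age: 0, 1.2375…, 0.44…, 0
R0 = Σ lx·mx = 1.6775… → 1.68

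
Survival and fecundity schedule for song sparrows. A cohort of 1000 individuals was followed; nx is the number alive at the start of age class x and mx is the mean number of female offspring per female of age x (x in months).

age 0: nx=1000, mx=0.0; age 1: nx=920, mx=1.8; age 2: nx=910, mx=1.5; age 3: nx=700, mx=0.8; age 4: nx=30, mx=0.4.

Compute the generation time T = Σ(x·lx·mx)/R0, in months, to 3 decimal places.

lx = nx/n0 = nx/1000: 1, 0.92, 0.91, 0.7, 0.03
lx·mx: 0, 1.656, 1.365, 0.56, 0.012 → R0 = 3.593
x·lx·mx: 0, 1.656, 2.73, 1.68, 0.048 → Σ = 6.114
T = 6.114 / 3.593 = 1.701642… → 1.702

1.702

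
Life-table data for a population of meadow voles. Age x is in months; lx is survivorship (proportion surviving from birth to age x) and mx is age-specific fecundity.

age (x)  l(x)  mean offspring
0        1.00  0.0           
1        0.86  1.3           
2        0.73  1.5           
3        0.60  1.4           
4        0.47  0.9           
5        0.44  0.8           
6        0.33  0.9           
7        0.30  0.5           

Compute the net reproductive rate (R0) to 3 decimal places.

4.275

lx·mx by age: 0, 1.118, 1.095, 0.84, 0.423, 0.352, 0.297, 0.15
R0 = Σ lx·mx = 4.275 → 4.275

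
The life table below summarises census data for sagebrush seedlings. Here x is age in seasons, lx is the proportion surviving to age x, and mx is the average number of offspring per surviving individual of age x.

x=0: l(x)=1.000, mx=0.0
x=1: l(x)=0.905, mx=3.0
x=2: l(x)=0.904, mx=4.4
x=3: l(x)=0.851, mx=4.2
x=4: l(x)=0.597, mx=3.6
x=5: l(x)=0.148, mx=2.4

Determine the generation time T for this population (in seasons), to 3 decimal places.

2.487

lx·mx: 0, 2.715, 3.9776, 3.5742, 2.1492, 0.3552 → R0 = 12.7712
x·lx·mx: 0, 2.715, 7.9552, 10.7226, 8.5968, 1.776 → Σ = 31.7656
T = 31.7656 / 12.7712 = 2.487284… → 2.487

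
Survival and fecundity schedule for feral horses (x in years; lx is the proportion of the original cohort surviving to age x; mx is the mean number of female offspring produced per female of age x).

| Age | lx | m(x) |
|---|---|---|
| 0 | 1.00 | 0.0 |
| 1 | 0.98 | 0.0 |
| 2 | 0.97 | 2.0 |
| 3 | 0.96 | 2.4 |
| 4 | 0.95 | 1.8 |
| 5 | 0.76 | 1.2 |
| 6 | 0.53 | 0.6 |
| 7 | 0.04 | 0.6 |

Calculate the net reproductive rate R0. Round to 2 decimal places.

7.21

lx·mx by age: 0, 0, 1.94, 2.304, 1.71, 0.912, 0.318, 0.024
R0 = Σ lx·mx = 7.208 → 7.21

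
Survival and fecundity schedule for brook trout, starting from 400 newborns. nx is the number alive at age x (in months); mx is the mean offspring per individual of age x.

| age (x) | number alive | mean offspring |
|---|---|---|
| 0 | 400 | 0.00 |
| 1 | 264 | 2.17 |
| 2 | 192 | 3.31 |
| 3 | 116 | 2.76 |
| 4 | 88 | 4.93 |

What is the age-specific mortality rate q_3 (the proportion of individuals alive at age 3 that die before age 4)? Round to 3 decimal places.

lx = nx/n0 = nx/400: 1, 0.66, 0.48, 0.29, 0.22
q_3 = (l_3 − l_4) / l_3 = (0.29 − 0.22) / 0.29
     = 0.07 / 0.29 = 0.241379… → 0.241

0.241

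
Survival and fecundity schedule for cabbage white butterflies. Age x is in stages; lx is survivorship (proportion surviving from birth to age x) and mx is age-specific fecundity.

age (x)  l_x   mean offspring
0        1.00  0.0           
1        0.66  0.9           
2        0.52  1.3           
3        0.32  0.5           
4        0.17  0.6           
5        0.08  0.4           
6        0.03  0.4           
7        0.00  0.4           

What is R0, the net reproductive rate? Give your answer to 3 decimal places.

1.576

lx·mx by age: 0, 0.594, 0.676, 0.16, 0.102, 0.032, 0.012, 0
R0 = Σ lx·mx = 1.576 → 1.576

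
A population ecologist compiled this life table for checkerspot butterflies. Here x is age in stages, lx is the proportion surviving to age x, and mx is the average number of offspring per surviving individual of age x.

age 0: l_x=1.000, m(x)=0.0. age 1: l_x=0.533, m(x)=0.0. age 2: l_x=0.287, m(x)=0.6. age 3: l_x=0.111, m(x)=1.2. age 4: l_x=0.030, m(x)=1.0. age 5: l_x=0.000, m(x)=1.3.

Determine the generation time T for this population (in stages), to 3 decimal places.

2.576

lx·mx: 0, 0, 0.1722, 0.1332, 0.03, 0 → R0 = 0.3354
x·lx·mx: 0, 0, 0.3444, 0.3996, 0.12, 0 → Σ = 0.864
T = 0.864 / 0.3354 = 2.576029… → 2.576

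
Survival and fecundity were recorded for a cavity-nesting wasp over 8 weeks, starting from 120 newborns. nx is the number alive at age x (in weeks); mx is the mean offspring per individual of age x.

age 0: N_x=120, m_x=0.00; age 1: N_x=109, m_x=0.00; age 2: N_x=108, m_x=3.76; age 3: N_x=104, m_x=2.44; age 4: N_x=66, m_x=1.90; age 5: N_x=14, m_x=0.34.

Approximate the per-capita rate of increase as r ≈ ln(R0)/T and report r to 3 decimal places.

lx = nx/n0 = nx/120: 1, 0.90833…, 0.9, 0.86667…, 0.55, 0.11667…
R0 = Σ lx·mx = 0 + 0 + 3.384 + 2.11467… + 1.045 + 0.03967… = 6.583333…
Σ x·lx·mx = 17.490333…; T = 17.490333…/6.583333… = 2.65676…
r ≈ ln(R0)/T = ln(6.583333…)/2.65676… = 0.70934… → 0.709

0.709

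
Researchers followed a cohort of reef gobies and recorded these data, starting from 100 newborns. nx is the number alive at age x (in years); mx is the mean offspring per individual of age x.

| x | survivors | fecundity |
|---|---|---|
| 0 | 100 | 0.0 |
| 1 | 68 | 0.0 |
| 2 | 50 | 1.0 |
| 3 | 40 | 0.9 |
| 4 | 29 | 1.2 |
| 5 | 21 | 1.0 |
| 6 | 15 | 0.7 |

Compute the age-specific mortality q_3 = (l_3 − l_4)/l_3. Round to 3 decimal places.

0.275

lx = nx/n0 = nx/100: 1, 0.68, 0.5, 0.4, 0.29, 0.21, 0.15
q_3 = (l_3 − l_4) / l_3 = (0.4 − 0.29) / 0.4
     = 0.11 / 0.4 = 0.275 → 0.275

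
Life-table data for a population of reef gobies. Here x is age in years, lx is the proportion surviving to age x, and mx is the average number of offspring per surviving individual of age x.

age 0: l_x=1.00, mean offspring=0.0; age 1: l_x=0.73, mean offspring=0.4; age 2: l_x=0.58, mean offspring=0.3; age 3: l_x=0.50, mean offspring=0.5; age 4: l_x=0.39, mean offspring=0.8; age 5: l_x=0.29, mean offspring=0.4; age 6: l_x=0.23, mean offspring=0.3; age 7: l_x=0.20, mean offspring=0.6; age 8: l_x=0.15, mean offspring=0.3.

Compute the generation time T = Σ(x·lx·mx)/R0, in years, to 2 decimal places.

3.51

lx·mx: 0, 0.292, 0.174, 0.25, 0.312, 0.116, 0.069, 0.12, 0.045 → R0 = 1.378
x·lx·mx: 0, 0.292, 0.348, 0.75, 1.248, 0.58, 0.414, 0.84, 0.36 → Σ = 4.832
T = 4.832 / 1.378 = 3.506531… → 3.51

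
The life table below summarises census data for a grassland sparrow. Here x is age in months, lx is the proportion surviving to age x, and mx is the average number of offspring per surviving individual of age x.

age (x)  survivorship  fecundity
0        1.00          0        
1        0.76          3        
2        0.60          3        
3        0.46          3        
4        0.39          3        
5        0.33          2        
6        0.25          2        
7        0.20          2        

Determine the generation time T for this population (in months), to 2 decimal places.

2.91

lx·mx: 0, 2.28, 1.8, 1.38, 1.17, 0.66, 0.5, 0.4 → R0 = 8.19
x·lx·mx: 0, 2.28, 3.6, 4.14, 4.68, 3.3, 3, 2.8 → Σ = 23.8
T = 23.8 / 8.19 = 2.905983… → 2.91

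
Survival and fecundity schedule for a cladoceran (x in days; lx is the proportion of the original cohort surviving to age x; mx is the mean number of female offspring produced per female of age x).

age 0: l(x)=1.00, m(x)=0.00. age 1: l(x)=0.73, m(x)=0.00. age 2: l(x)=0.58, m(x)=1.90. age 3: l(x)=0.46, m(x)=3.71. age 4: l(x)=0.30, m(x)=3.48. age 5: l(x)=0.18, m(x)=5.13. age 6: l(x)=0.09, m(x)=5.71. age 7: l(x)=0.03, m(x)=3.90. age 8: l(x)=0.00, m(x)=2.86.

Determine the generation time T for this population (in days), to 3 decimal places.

lx·mx: 0, 0, 1.102, 1.7066, 1.044, 0.9234, 0.5139, 0.117, 0 → R0 = 5.4069
x·lx·mx: 0, 0, 2.204, 5.1198, 4.176, 4.617, 3.0834, 0.819, 0 → Σ = 20.0192
T = 20.0192 / 5.4069 = 3.702528… → 3.703

3.703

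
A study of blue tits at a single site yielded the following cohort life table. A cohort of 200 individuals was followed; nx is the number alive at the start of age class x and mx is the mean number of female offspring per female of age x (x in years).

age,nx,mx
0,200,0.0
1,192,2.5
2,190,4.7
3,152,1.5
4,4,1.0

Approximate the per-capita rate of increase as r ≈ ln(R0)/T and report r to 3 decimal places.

lx = nx/n0 = nx/200: 1, 0.96, 0.95, 0.76, 0.02
R0 = Σ lx·mx = 0 + 2.4 + 4.465 + 1.14 + 0.02 = 8.025
Σ x·lx·mx = 14.83; T = 14.83/8.025 = 1.84798…
r ≈ ln(R0)/T = ln(8.025)/1.84798… = 1.12694… → 1.127

1.127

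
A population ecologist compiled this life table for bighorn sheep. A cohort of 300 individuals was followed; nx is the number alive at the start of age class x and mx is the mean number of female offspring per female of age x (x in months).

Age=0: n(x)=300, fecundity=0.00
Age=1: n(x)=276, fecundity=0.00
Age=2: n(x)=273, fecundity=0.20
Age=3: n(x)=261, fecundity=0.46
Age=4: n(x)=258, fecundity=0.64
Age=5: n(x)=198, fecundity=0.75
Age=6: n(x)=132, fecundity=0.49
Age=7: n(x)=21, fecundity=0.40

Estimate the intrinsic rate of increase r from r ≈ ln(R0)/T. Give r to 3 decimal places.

0.152

lx = nx/n0 = nx/300: 1, 0.92, 0.91, 0.87, 0.86, 0.66, 0.44, 0.07
R0 = Σ lx·mx = 0 + 0 + 0.182 + 0.4002 + 0.5504 + 0.495 + 0.2156 + 0.028 = 1.8712
Σ x·lx·mx = 7.7308; T = 7.7308/1.8712 = 4.13147…
r ≈ ln(R0)/T = ln(1.8712)/4.13147… = 0.15166… → 0.152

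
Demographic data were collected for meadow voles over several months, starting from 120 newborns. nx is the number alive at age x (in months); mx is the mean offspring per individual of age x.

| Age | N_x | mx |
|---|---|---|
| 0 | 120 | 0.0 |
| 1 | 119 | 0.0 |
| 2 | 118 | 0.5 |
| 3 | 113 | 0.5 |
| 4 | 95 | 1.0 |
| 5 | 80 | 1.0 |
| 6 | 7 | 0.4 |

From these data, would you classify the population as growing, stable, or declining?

growing

lx = nx/n0 = nx/120: 1, 0.99167…, 0.98333…, 0.94167…, 0.79167…, 0.66667…, 0.05833…
R0 = Σ lx·mx = 0 + 0 + 0.491667… + 0.470833… + 0.791667… + 0.666667… + 0.023333… = 2.444167…
R0 > 1, so the population is growing.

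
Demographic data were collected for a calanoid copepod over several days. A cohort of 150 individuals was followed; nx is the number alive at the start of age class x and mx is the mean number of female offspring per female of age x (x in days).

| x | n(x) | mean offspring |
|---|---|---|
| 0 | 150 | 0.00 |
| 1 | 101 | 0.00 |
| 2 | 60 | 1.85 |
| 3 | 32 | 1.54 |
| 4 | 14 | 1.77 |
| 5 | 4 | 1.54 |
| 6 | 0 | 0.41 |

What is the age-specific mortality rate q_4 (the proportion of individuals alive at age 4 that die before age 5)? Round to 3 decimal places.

lx = nx/n0 = nx/150: 1, 0.67333…, 0.4, 0.21333…, 0.09333…, 0.02667…, 0
q_4 = (l_4 − l_5) / l_4 = (0.093333… − 0.026667…) / 0.093333…
     = 0.066667… / 0.093333… = 0.714286… → 0.714

0.714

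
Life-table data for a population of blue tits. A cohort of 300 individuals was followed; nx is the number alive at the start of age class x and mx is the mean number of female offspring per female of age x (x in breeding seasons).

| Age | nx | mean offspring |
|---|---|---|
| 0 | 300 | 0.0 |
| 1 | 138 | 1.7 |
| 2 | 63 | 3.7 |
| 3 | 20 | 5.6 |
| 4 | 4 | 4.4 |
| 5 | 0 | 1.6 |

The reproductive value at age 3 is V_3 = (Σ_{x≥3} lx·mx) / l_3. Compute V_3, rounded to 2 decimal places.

lx = nx/n0 = nx/300: 1, 0.46, 0.21, 0.06667…, 0.01333…, 0
lx·mx for x ≥ 3: 0.373333…, 0.058667…, 0 → sum = 0.432…
V_3 = 0.432… / l_3 = 0.432… / 0.066667… = 6.48… → 6.48

6.48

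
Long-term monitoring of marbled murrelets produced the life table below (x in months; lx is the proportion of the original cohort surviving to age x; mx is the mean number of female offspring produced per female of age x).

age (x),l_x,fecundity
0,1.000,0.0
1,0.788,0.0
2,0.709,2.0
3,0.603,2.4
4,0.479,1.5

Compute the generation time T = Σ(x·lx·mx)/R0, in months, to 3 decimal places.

lx·mx: 0, 0, 1.418, 1.4472, 0.7185 → R0 = 3.5837
x·lx·mx: 0, 0, 2.836, 4.3416, 2.874 → Σ = 10.0516
T = 10.0516 / 3.5837 = 2.804811… → 2.805

2.805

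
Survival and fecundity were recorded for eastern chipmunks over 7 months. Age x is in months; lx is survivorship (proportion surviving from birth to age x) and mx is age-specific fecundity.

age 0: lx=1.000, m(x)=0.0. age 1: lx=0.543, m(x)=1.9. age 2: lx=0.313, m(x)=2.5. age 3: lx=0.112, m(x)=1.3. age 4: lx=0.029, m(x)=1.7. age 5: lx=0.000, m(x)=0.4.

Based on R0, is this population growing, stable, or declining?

growing

R0 = Σ lx·mx = 0 + 1.0317 + 0.7825 + 0.1456 + 0.0493 + 0 = 2.0091
R0 > 1, so the population is growing.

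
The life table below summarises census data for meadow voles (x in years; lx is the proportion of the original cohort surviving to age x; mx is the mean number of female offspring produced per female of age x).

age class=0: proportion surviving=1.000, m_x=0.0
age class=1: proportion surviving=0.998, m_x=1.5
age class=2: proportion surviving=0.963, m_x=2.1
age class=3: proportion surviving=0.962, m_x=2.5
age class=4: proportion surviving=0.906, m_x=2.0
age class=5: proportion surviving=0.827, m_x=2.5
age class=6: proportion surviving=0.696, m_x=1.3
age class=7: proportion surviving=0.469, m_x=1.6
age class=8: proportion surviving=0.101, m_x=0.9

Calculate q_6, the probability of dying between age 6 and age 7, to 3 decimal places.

q_6 = (l_6 − l_7) / l_6 = (0.696 − 0.469) / 0.696
     = 0.227 / 0.696 = 0.326149… → 0.326

0.326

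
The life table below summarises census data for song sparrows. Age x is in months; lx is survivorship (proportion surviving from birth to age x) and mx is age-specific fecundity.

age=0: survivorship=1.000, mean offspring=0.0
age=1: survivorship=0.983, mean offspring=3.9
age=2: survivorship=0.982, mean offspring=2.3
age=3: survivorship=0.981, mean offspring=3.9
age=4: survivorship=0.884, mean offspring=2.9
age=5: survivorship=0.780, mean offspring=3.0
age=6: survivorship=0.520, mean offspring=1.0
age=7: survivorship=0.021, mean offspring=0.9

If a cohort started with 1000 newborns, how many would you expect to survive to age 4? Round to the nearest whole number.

Expected survivors = N0 · l_4 = 1000 × 0.884 = 884 → 884

884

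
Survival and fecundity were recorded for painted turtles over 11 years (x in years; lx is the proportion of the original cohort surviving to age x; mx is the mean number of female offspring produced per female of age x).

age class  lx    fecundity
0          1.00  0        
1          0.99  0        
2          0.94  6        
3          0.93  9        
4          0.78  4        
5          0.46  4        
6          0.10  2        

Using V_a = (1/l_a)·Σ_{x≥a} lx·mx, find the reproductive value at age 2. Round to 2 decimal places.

20.39

lx·mx for x ≥ 2: 5.64, 8.37, 3.12, 1.84, 0.2 → sum = 19.17
V_2 = 19.17 / l_2 = 19.17 / 0.94 = 20.393617… → 20.39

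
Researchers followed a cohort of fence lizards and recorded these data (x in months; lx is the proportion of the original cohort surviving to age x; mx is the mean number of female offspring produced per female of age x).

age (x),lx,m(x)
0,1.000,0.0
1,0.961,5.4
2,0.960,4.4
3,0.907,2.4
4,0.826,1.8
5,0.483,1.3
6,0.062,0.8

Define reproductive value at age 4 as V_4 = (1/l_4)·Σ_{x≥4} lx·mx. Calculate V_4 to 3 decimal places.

2.620

lx·mx for x ≥ 4: 1.4868, 0.6279, 0.0496 → sum = 2.1643
V_4 = 2.1643 / l_4 = 2.1643 / 0.826 = 2.620218… → 2.620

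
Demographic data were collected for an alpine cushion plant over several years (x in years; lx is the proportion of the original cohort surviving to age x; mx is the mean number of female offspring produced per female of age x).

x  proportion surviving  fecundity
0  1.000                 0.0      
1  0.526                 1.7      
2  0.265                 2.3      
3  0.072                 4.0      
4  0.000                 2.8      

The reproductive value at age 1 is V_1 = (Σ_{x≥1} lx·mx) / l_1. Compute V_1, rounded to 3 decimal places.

3.406

lx·mx for x ≥ 1: 0.8942, 0.6095, 0.288, 0 → sum = 1.7917
V_1 = 1.7917 / l_1 = 1.7917 / 0.526 = 3.406274… → 3.406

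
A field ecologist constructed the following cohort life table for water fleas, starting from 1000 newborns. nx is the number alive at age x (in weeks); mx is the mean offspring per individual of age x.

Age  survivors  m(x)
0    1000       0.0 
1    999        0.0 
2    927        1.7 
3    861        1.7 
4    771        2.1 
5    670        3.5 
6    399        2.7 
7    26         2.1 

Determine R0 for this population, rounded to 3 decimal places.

lx = nx/n0 = nx/1000: 1, 0.999, 0.927, 0.861, 0.771, 0.67, 0.399, 0.026
lx·mx by age: 0, 0, 1.5759, 1.4637, 1.6191, 2.345, 1.0773, 0.0546
R0 = Σ lx·mx = 8.1356 → 8.136

8.136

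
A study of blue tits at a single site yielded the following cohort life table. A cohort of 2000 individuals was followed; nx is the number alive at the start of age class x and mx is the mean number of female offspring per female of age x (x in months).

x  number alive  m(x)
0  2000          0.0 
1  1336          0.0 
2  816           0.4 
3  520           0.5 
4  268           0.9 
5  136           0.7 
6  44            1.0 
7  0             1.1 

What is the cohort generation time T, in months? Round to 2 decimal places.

3.25

lx = nx/n0 = nx/2000: 1, 0.668, 0.408, 0.26, 0.134, 0.068, 0.022, 0
lx·mx: 0, 0, 0.1632, 0.13, 0.1206, 0.0476, 0.022, 0 → R0 = 0.4834
x·lx·mx: 0, 0, 0.3264, 0.39, 0.4824, 0.238, 0.132, 0 → Σ = 1.5688
T = 1.5688 / 0.4834 = 3.245345… → 3.25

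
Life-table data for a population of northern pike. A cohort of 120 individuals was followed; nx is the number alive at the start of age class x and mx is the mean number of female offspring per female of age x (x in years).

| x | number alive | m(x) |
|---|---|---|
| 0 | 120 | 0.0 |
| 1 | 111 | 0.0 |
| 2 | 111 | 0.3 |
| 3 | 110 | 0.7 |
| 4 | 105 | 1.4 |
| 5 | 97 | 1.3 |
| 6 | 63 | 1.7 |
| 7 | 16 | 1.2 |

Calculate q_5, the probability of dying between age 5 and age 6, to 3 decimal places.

lx = nx/n0 = nx/120: 1, 0.925, 0.925, 0.91667…, 0.875, 0.80833…, 0.525, 0.13333…
q_5 = (l_5 − l_6) / l_5 = (0.808333… − 0.525) / 0.808333…
     = 0.283333… / 0.808333… = 0.350515… → 0.351

0.351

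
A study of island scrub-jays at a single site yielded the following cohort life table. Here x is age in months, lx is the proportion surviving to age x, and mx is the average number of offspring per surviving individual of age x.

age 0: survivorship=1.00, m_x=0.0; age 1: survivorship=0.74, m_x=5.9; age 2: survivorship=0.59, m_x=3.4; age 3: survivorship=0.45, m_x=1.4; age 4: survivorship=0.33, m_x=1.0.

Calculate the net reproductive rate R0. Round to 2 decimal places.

7.33

lx·mx by age: 0, 4.366, 2.006, 0.63, 0.33
R0 = Σ lx·mx = 7.332 → 7.33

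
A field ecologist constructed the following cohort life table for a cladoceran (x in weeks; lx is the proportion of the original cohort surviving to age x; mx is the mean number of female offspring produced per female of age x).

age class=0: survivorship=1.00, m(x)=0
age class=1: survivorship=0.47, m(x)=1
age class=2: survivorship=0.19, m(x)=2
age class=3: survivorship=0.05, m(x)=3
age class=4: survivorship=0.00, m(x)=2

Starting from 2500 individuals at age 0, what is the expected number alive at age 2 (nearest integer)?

475

Expected survivors = N0 · l_2 = 2500 × 0.19 = 475 → 475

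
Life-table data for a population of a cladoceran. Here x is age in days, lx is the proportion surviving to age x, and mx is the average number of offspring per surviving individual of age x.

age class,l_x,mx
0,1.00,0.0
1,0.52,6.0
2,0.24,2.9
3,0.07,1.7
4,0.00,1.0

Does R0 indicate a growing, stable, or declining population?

growing

R0 = Σ lx·mx = 0 + 3.12 + 0.696 + 0.119 + 0 = 3.935
R0 > 1, so the population is growing.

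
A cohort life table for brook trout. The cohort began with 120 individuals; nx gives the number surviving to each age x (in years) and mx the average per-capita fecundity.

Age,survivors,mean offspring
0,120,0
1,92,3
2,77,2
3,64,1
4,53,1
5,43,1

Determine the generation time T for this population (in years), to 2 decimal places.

2.04

lx = nx/n0 = nx/120: 1, 0.76667…, 0.64167…, 0.53333…, 0.44167…, 0.35833…
lx·mx: 0, 2.3…, 1.283333…, 0.533333…, 0.441667…, 0.358333… → R0 = 4.916667…
x·lx·mx: 0, 2.3…, 2.566667…, 1.6…, 1.766667…, 1.791667… → Σ = 10.025…
T = 10.025… / 4.916667… = 2.038983… → 2.04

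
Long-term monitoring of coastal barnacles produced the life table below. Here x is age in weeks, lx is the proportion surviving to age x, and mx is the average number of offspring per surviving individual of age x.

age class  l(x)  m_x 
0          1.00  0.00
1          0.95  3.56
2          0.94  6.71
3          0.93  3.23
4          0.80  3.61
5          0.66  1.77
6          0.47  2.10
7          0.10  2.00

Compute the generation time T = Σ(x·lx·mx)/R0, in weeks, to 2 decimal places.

2.77

lx·mx: 0, 3.382, 6.3074, 3.0039, 2.888, 1.1682, 0.987, 0.2 → R0 = 17.9365
x·lx·mx: 0, 3.382, 12.6148, 9.0117, 11.552, 5.841, 5.922, 1.4 → Σ = 49.7235
T = 49.7235 / 17.9365 = 2.772196… → 2.77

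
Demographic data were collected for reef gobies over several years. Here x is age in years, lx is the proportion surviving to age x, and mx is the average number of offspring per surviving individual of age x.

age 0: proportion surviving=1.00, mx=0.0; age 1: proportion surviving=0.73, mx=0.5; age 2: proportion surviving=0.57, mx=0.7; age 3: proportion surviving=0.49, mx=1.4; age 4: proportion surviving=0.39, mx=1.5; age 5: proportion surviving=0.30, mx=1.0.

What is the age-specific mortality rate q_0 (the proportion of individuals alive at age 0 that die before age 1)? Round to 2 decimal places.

0.27

q_0 = (l_0 − l_1) / l_0 = (1 − 0.73) / 1
     = 0.27 / 1 = 0.27 → 0.27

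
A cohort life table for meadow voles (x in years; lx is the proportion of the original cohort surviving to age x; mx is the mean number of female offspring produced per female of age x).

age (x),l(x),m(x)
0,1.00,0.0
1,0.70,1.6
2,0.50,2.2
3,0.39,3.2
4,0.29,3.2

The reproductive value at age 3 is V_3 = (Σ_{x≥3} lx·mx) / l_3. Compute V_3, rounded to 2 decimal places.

lx·mx for x ≥ 3: 1.248, 0.928 → sum = 2.176
V_3 = 2.176 / l_3 = 2.176 / 0.39 = 5.579487… → 5.58

5.58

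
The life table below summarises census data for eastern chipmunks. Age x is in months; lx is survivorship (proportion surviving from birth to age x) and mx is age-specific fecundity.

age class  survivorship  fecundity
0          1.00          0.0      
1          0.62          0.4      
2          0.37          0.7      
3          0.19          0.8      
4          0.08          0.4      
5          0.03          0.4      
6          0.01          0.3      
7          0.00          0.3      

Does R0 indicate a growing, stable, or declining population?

R0 = Σ lx·mx = 0 + 0.248 + 0.259 + 0.152 + 0.032 + 0.012 + 0.003 + 0 = 0.706
R0 < 1, so the population is declining.

declining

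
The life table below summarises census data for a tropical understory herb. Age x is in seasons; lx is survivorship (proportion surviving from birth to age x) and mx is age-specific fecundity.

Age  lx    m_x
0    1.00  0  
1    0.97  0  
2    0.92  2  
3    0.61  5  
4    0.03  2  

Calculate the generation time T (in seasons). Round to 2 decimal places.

lx·mx: 0, 0, 1.84, 3.05, 0.06 → R0 = 4.95
x·lx·mx: 0, 0, 3.68, 9.15, 0.24 → Σ = 13.07
T = 13.07 / 4.95 = 2.640404… → 2.64

2.64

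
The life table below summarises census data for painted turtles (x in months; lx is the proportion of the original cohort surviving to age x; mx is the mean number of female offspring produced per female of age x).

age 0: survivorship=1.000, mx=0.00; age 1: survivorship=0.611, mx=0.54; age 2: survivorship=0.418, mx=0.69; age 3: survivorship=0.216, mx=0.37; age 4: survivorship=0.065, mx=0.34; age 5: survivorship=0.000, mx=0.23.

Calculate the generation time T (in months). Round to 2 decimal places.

lx·mx: 0, 0.32994, 0.28842, 0.07992, 0.0221, 0 → R0 = 0.72038
x·lx·mx: 0, 0.32994, 0.57684, 0.23976, 0.0884, 0 → Σ = 1.23494
T = 1.23494 / 0.72038 = 1.71429… → 1.71

1.71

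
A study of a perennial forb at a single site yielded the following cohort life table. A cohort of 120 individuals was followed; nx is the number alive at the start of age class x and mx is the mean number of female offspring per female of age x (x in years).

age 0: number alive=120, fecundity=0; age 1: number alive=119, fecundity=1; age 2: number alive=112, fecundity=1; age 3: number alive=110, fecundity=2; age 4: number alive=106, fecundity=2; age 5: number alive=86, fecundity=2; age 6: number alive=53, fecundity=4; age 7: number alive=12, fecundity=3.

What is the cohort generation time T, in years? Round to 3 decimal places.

lx = nx/n0 = nx/120: 1, 0.99167…, 0.93333…, 0.91667…, 0.88333…, 0.71667…, 0.44167…, 0.1
lx·mx: 0, 0.991667…, 0.933333…, 1.833333…, 1.766667…, 1.433333…, 1.766667…, 0.3 → R0 = 9.025…
x·lx·mx: 0, 0.991667…, 1.866667…, 5.5…, 7.066667…, 7.166667…, 10.6…, 2.1 → Σ = 35.291667…
T = 35.291667… / 9.025… = 3.910434… → 3.910

3.910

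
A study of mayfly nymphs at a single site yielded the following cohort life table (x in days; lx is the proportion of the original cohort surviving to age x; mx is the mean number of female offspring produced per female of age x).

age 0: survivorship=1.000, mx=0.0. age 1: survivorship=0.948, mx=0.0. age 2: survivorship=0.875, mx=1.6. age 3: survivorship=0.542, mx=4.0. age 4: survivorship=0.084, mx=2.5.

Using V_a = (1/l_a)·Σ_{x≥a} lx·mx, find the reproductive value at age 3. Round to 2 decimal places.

4.39

lx·mx for x ≥ 3: 2.168, 0.21 → sum = 2.378
V_3 = 2.378 / l_3 = 2.378 / 0.542 = 4.387454… → 4.39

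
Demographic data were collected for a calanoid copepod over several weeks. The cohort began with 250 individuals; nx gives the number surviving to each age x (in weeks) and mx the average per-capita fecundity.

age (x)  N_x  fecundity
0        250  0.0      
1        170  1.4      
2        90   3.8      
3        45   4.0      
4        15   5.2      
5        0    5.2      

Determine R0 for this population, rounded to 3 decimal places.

3.352

lx = nx/n0 = nx/250: 1, 0.68, 0.36, 0.18, 0.06, 0
lx·mx by age: 0, 0.952, 1.368, 0.72, 0.312, 0
R0 = Σ lx·mx = 3.352 → 3.352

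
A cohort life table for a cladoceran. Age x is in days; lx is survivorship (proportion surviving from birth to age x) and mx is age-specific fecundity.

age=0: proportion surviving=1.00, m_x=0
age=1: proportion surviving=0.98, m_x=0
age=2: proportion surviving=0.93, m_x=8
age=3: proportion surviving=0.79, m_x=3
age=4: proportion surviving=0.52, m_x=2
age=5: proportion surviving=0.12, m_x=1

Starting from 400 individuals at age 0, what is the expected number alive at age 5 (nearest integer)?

Expected survivors = N0 · l_5 = 400 × 0.12 = 48 → 48

48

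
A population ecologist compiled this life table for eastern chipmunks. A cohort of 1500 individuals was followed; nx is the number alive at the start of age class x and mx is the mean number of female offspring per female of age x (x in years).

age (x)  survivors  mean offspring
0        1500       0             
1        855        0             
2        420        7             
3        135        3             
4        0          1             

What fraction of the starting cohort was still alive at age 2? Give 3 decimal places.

l_2 = n_2/n_0 = 420/1500 = 0.28 → 0.280

0.280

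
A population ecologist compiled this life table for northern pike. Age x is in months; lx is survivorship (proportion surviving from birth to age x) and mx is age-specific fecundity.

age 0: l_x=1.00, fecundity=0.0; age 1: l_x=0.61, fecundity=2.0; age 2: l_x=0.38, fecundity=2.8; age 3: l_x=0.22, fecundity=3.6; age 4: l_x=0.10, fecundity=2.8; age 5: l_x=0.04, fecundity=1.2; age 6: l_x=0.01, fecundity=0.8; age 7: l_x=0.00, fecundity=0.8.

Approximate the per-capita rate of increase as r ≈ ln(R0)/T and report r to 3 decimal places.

R0 = Σ lx·mx = 0 + 1.22 + 1.064 + 0.792 + 0.28 + 0.048 + 0.008 + 0 = 3.412
Σ x·lx·mx = 7.132; T = 7.132/3.412 = 2.09027…
r ≈ ln(R0)/T = ln(3.412)/2.09027… = 0.58715… → 0.587

0.587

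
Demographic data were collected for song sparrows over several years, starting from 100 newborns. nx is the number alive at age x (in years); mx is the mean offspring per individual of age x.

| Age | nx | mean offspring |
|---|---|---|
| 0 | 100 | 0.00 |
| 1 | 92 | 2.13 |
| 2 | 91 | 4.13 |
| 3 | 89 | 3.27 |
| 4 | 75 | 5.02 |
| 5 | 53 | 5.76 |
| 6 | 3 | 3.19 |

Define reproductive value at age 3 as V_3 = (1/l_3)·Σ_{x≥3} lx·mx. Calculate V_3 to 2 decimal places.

11.04

lx = nx/n0 = nx/100: 1, 0.92, 0.91, 0.89, 0.75, 0.53, 0.03
lx·mx for x ≥ 3: 2.9103, 3.765, 3.0528, 0.0957 → sum = 9.8238
V_3 = 9.8238 / l_3 = 9.8238 / 0.89 = 11.037978… → 11.04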